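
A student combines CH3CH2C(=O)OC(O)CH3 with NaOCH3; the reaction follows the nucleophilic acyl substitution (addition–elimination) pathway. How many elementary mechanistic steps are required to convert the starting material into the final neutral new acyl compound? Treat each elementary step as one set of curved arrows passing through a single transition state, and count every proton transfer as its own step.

2

Step 1: A lone pair on the O of CH3O⁻ attacks the electrophilic acyl carbon; the π(C=O) electrons move onto oxygen, giving a tetrahedral intermediate.
Step 2: Collapse of the tetrahedral intermediate: the alkoxide oxygen pushes its lone pair back to re-form C=O while CH3CO2⁻ leaves.
Total: 2 elementary steps.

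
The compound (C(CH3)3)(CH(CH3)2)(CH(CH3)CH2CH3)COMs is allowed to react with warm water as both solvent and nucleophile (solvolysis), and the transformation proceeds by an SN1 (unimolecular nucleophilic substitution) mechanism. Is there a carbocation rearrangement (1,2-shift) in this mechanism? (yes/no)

no

The first-formed carbocation is tertiary.
No single 1,2-shift to an adjacent carbon would produce a more-substituted cation than the one already present, so no rearrangement occurs.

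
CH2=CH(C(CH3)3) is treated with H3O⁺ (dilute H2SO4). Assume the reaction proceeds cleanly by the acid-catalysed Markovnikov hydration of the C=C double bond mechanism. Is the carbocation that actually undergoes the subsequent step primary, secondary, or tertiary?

tertiary

Step 1: Protonation of the alkene by H3O⁺: the π bond acts as the nucleophile and picks up H⁺, giving the more stable (Markovnikov) secondary carbocation. H2O is released.
Step 2: A methyl group with its bonding pair migrates from the adjacent tert-butyl carbon to the cationic centre — a 1,2-methyl shift — upgrading the secondary cation to a tertiary one.
The cation rearranges from secondary to tertiary via a 1,2-methyl shift from the adjacent tert-butyl carbon; the tertiary cation is what reacts next.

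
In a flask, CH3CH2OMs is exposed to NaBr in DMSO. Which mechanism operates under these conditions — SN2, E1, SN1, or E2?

SN2

Conditions: a primary substrate with a strong nucleophile in the polar aprotic solvent DMSO.
These conditions are the textbook signature of the SN2 pathway.
An unhindered substrate with a strong nucleophile in a polar aprotic solvent favours one-step backside displacement.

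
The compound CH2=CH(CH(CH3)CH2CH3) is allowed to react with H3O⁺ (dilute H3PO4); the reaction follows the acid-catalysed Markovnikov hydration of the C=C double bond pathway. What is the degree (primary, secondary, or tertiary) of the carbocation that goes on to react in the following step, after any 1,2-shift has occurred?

tertiary

Step 1: Electrophilic addition begins with the π(C=C) electrons forming a bond to the proton of H3O⁺. Following Markovnikov's rule, the resulting cation is secondary. H2O is released.
Step 2: A hydride (H with its bonding pair) migrates from the adjacent sec-butyl carbon to the cationic centre — a 1,2-hydride shift — upgrading the secondary cation to a tertiary one.
The cation rearranges from secondary to tertiary via a 1,2-hydride shift from the adjacent sec-butyl carbon; the tertiary cation is what reacts next.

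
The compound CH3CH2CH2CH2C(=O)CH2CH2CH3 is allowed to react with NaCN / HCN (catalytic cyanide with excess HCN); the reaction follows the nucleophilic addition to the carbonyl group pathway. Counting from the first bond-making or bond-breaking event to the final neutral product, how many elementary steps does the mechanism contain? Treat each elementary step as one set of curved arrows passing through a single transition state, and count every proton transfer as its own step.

Step 1: A lone pair / filled orbital on CN⁻ attacks the electrophilic carbonyl carbon; the π(C=O) electrons shift onto oxygen, producing a tetrahedral alkoxide intermediate.
Step 2: Proton transfer from HCN to the alkoxide furnishes a cyanohydrin (and releases another CN⁻ to continue the reaction).
Total: 2 elementary steps.

2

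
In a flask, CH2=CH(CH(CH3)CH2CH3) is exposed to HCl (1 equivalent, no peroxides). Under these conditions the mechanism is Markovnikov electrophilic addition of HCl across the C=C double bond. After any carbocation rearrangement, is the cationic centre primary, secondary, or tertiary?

tertiary

Step 1: Electrophilic addition begins with the π(C=C) electrons forming a bond to the proton of HCl. Following Markovnikov's rule, the resulting cation is secondary. The H–Cl bond breaks heterolytically, releasing Cl⁻.
Step 2: A hydride (H with its bonding pair) migrates from the adjacent sec-butyl carbon to the cationic centre — a 1,2-hydride shift — upgrading the secondary cation to a tertiary one.
The cation rearranges from secondary to tertiary via a 1,2-hydride shift from the adjacent sec-butyl carbon; the tertiary cation is what reacts next.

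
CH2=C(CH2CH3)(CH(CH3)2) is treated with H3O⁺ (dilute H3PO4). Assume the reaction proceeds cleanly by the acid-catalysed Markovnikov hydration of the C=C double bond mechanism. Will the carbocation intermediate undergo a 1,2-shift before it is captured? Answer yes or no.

The first-formed carbocation is tertiary.
No single 1,2-shift to an adjacent carbon would produce a more-substituted cation than the one already present, so no rearrangement occurs.

no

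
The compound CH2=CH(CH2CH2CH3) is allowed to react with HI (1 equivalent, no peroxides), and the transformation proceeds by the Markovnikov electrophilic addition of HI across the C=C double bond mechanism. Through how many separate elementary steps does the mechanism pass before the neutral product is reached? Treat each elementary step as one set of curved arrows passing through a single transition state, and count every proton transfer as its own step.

2

Step 1: The π electrons of the C=C bond attack a proton of HI; Markovnikov addition places the new C–H on the less-substituted alkene carbon, so the positive charge ends up on the more-substituted carbon — a secondary carbocation. The H–I bond breaks heterolytically, releasing I⁻.
(No 1,2-shift: no single shift to an adjacent carbon would give a more stable cation.)
Step 2: The I⁻ anion donates a lone pair to the carbocation, forming the new C–I σ-bond and giving the neutral alkyl halide.
Total: 2 elementary steps.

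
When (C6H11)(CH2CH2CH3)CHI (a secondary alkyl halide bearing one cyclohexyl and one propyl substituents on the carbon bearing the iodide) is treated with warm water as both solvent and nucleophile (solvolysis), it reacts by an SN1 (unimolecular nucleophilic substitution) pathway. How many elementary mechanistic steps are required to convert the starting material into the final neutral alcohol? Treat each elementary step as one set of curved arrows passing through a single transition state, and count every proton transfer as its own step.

4

Step 1: Ionisation: the C–I σ-bond cleaves heterolytically; both bonding electrons depart with I⁻, leaving a secondary carbocation at the α-carbon.
Step 2: A 1,2-hydride shift from the adjacent cyclohexyl carbon moves the positive charge from the secondary centre to an adjacent carbon, generating a more stable tertiary carbocation.
Step 3: A lone pair on the oxygen of H2O attacks the carbocation, forming a new C–O σ-bond and an oxonium ion.
Step 4: A second solvent molecule removes the proton on oxygen, giving the neutral alcohol product.
Total: 4 elementary steps.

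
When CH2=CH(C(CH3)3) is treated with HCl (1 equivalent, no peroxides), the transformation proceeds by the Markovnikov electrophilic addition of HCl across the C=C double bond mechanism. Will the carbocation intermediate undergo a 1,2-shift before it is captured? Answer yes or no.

The first-formed carbocation is secondary.
The adjacent tert-butyl carbon has no hydrogen but bears methyl groups; migration of one methyl with its bonding pair (a 1,2-methyl shift) places the charge on a tertiary centre.
Tertiary is more stable than secondary, so the shift occurs.

yes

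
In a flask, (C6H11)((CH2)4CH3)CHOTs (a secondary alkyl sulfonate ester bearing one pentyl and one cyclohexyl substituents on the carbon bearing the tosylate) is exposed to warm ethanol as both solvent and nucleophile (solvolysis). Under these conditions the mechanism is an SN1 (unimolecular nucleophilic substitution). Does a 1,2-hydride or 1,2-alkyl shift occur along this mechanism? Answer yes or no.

yes

The first-formed carbocation is secondary.
The adjacent cyclohexyl carbon already bears 2 other carbon substituents and has a hydrogen to migrate; after a 1,2-hydride shift from that carbon the positive charge sits on a tertiary centre.
Tertiary is more stable than secondary, so the shift occurs.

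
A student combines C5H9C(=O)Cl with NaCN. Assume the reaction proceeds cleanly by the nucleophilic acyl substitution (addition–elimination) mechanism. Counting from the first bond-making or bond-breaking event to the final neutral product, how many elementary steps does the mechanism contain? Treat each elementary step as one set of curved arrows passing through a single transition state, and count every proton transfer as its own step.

2

Step 1: A lone pair on the C of CN⁻ attacks the electrophilic acyl carbon; the π(C=O) electrons move onto oxygen, giving a tetrahedral intermediate.
Step 2: Elimination step: re-formation of the carbonyl π bond drives out Cl⁻, giving the new acyl compound.
Total: 2 elementary steps.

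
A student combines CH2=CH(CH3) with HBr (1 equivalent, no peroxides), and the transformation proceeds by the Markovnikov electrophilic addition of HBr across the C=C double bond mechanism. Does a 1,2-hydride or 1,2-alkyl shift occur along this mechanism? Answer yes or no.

no

The first-formed carbocation is secondary.
No single 1,2-shift to an adjacent carbon would produce a more-substituted cation than the one already present, so no rearrangement occurs.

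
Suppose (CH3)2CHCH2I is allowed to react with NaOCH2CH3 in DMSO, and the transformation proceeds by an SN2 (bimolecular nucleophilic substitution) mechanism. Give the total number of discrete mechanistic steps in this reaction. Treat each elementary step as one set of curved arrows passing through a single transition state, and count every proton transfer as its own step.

1

Step 1: Backside attack by CH3CH2O⁻ on the carbon bearing the iodide: the new C–O bond forms as the C–I bond breaks, with Walden inversion at carbon.
Total: 1 elementary step.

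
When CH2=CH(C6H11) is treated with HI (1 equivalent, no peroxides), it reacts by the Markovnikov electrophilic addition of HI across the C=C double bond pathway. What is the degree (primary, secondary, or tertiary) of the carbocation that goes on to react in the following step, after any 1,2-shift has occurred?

Step 1: Electrophilic addition begins with the π(C=C) electrons forming a bond to the proton of HI. Following Markovnikov's rule, the resulting cation is secondary. The H–I bond breaks heterolytically, releasing I⁻.
Step 2: A 1,2-hydride shift from the adjacent cyclohexyl carbon moves the positive charge from the secondary centre to an adjacent carbon, generating a more stable tertiary carbocation.
The cation rearranges from secondary to tertiary via a 1,2-hydride shift from the adjacent cyclohexyl carbon; the tertiary cation is what reacts next.

tertiary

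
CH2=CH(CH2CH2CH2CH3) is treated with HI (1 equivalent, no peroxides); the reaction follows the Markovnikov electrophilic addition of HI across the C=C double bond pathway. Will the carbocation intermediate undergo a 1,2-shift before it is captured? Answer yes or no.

The first-formed carbocation is secondary.
No single 1,2-shift to an adjacent carbon would produce a more-substituted cation than the one already present, so no rearrangement occurs.

no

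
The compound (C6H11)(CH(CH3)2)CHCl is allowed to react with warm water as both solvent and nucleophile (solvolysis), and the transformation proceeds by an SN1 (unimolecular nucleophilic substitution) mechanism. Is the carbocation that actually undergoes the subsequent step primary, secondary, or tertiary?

tertiary

Step 1: The C–Cl bond breaks with both electrons going to the chloride; Cl⁻ leaves and a secondary carbocation remains.
Step 2: A 1,2-hydride shift from the adjacent cyclohexyl carbon moves the positive charge from the secondary centre to an adjacent carbon, generating a more stable tertiary carbocation.
The cation rearranges from secondary to tertiary via a 1,2-hydride shift from the adjacent cyclohexyl carbon; the tertiary cation is what reacts next.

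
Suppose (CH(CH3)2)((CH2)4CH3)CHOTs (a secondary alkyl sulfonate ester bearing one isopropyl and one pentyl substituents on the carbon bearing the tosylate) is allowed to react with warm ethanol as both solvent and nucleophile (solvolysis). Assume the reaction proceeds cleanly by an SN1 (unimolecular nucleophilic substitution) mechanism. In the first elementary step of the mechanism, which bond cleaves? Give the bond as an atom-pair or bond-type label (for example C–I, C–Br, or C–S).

C–O

Step 1: Rate-determining heterolysis of the C–O bond gives TsO⁻ and a secondary carbocation.
The bond broken in this step is the C–O bond.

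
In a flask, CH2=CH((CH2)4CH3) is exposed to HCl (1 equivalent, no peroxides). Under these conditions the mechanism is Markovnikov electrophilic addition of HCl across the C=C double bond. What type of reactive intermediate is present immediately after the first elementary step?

secondary carbocation

Step 1: Electrophilic addition begins with the π(C=C) electrons forming a bond to the proton of HCl. Following Markovnikov's rule, the resulting cation is secondary. The H–Cl bond breaks heterolytically, releasing Cl⁻.
After step 1 the species present is a secondary carbocation.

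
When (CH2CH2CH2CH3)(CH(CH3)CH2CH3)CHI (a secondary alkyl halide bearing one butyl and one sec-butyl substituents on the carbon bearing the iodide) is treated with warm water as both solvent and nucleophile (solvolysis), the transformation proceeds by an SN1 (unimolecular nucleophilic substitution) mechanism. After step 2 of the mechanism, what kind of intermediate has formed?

tertiary carbocation

Step 1: Rate-determining heterolysis of the C–I bond gives I⁻ and a secondary carbocation.
Step 2: A 1,2-hydride shift from the adjacent sec-butyl carbon moves the positive charge from the secondary centre to an adjacent carbon, generating a more stable tertiary carbocation.
After step 2 the species present is a tertiary carbocation.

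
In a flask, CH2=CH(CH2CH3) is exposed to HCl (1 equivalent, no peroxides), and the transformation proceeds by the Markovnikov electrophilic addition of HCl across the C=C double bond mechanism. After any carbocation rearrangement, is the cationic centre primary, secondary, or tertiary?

Step 1: The π electrons of the C=C bond attack a proton of HCl; Markovnikov addition places the new C–H on the less-substituted alkene carbon, so the positive charge ends up on the more-substituted carbon — a secondary carbocation. The H–Cl bond breaks heterolytically, releasing Cl⁻.
No single 1,2-shift to an adjacent carbon would give a more-substituted cation, so no rearrangement occurs.

secondary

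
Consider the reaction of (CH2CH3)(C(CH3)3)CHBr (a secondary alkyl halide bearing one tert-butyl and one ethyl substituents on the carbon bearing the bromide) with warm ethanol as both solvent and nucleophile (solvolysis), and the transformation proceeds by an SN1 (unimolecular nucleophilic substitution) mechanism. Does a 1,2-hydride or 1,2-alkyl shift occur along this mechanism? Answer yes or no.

yes

The first-formed carbocation is secondary.
The adjacent tert-butyl carbon has no hydrogen but bears methyl groups; migration of one methyl with its bonding pair (a 1,2-methyl shift) places the charge on a tertiary centre.
Tertiary is more stable than secondary, so the shift occurs.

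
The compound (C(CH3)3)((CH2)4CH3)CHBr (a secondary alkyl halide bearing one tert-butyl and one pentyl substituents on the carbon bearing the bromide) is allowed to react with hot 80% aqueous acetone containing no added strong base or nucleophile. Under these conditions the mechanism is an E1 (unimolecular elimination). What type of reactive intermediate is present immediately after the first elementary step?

Step 1: Ionisation: the C–Br σ-bond cleaves heterolytically; both bonding electrons depart with Br⁻, leaving a secondary carbocation at the α-carbon.
After step 1 the species present is a secondary carbocation.

secondary carbocation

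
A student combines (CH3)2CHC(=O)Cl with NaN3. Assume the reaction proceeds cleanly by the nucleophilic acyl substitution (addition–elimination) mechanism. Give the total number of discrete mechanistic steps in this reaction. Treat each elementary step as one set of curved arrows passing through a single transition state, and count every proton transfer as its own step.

Step 1: A lone pair on the N of N3⁻ attacks the electrophilic acyl carbon; the π(C=O) electrons move onto oxygen, giving a tetrahedral intermediate.
Step 2: Elimination step: re-formation of the carbonyl π bond drives out Cl⁻, giving the new acyl compound.
Total: 2 elementary steps.

2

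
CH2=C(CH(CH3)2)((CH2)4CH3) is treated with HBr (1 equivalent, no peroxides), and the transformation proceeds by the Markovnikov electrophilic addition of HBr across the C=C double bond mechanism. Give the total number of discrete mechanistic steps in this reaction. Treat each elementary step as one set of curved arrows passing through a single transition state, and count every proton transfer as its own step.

2

Step 1: The π electrons of the C=C bond attack a proton of HBr; Markovnikov addition places the new C–H on the less-substituted alkene carbon, so the positive charge ends up on the more-substituted carbon — a tertiary carbocation. The H–Br bond breaks heterolytically, releasing Br⁻.
(No 1,2-shift: no single shift to an adjacent carbon would give a more stable cation.)
Step 2: Br⁻ captures the cation: a lone pair on Br⁻ fills the empty p orbital, producing the alkyl halide product.
Total: 2 elementary steps.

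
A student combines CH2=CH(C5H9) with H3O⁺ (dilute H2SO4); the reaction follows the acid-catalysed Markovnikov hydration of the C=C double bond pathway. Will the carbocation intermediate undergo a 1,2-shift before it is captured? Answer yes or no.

yes

The first-formed carbocation is secondary.
The adjacent cyclopentyl carbon already bears 2 other carbon substituents and has a hydrogen to migrate; after a 1,2-hydride shift from that carbon the positive charge sits on a tertiary centre.
Tertiary is more stable than secondary, so the shift occurs.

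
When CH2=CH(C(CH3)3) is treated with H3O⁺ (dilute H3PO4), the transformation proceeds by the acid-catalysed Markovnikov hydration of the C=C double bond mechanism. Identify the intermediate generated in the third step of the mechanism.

Step 1: The π electrons of the C=C bond attack a proton of H3O⁺; Markovnikov addition places the new C–H on the less-substituted alkene carbon, so the positive charge ends up on the more-substituted carbon — a secondary carbocation. H2O is released.
Step 2: A 1,2-methyl shift from the adjacent tert-butyl carbon moves the positive charge from the secondary centre to an adjacent carbon, generating a more stable tertiary carbocation.
Step 3: Water acts as the nucleophile: an oxygen lone pair bonds to the cationic carbon, giving an oxonium-ion intermediate.
After step 3 the species present is an oxonium ion.

oxonium ion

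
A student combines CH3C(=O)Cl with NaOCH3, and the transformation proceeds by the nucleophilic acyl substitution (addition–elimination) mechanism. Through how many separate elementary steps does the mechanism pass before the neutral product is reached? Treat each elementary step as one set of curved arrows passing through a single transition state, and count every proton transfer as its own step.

Step 1: Nucleophilic addition of CH3O⁻ to the acyl carbon breaks the π(C=O) bond and yields a tetrahedral, anionic intermediate.
Step 2: Collapse of the tetrahedral intermediate: the alkoxide oxygen pushes its lone pair back to re-form C=O while Cl⁻ leaves.
Total: 2 elementary steps.

2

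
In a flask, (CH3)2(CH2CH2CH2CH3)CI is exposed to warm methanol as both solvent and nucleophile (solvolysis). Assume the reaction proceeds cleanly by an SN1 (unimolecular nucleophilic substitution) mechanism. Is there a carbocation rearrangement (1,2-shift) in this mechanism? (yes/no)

The first-formed carbocation is tertiary.
No single 1,2-shift to an adjacent carbon would produce a more-substituted cation than the one already present, so no rearrangement occurs.

no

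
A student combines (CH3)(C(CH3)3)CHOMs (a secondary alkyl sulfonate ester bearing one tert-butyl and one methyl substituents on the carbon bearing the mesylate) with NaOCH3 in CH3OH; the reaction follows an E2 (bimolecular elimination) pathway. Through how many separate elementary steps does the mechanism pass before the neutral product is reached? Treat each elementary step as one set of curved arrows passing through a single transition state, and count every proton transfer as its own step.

Step 1: In one step, CH3O⁻ pulls off a β-proton, the C–O bond cleaves, and a C=C double bond forms between the α- and β-carbons (E2, anti elimination).
Total: 1 elementary step.

1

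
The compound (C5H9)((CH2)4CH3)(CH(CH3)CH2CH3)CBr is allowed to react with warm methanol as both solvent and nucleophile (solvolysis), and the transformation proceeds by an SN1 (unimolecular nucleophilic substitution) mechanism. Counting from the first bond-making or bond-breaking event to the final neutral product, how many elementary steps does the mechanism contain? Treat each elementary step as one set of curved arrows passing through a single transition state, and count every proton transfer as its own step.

3

Step 1: Unassisted departure of Br⁻ (taking the C–Br bonding pair) generates a tertiary carbocation.
(No 1,2-shift: no single shift to an adjacent carbon would give a more stable cation.)
Step 2: A lone pair on the oxygen of CH3OH attacks the carbocation, forming a new C–O σ-bond and an oxonium ion.
Step 3: Deprotonation of the oxonium oxygen by solvent methanol yields the neutral ether.
Total: 3 elementary steps.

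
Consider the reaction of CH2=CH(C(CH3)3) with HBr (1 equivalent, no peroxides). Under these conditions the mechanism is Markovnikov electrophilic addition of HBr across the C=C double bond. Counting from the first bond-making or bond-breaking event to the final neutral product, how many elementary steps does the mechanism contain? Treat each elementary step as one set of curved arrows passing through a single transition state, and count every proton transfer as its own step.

Step 1: The π electrons of the C=C bond attack a proton of HBr; Markovnikov addition places the new C–H on the less-substituted alkene carbon, so the positive charge ends up on the more-substituted carbon — a secondary carbocation. The H–Br bond breaks heterolytically, releasing Br⁻.
Step 2: Carbocation rearrangement: a 1,2-methyl shift from the adjacent tert-butyl carbon converts the initially-formed secondary cation into the more stable tertiary cation.
Step 3: The Br⁻ anion donates a lone pair to the carbocation, forming the new C–Br σ-bond and giving the neutral alkyl halide.
Total: 3 elementary steps.

3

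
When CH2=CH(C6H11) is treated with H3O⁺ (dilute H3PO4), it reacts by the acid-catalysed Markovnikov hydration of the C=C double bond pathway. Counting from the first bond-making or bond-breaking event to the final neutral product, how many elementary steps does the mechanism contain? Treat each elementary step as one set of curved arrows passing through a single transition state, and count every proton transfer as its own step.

4

Step 1: The π electrons of the C=C bond attack a proton of H3O⁺; Markovnikov addition places the new C–H on the less-substituted alkene carbon, so the positive charge ends up on the more-substituted carbon — a secondary carbocation. H2O is released.
Step 2: A 1,2-hydride shift from the adjacent cyclohexyl carbon moves the positive charge from the secondary centre to an adjacent carbon, generating a more stable tertiary carbocation.
Step 3: Nucleophilic capture of the cation by H2O produces the protonated alcohol (an oxonium ion).
Step 4: Deprotonation of the oxonium ion by a water molecule delivers the neutral alcohol and regenerates the acid catalyst.
Total: 4 elementary steps.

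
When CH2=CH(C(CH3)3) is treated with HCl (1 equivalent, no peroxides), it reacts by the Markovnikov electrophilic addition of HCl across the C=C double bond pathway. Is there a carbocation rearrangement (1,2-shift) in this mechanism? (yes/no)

yes

The first-formed carbocation is secondary.
The adjacent tert-butyl carbon has no hydrogen but bears methyl groups; migration of one methyl with its bonding pair (a 1,2-methyl shift) places the charge on a tertiary centre.
Tertiary is more stable than secondary, so the shift occurs.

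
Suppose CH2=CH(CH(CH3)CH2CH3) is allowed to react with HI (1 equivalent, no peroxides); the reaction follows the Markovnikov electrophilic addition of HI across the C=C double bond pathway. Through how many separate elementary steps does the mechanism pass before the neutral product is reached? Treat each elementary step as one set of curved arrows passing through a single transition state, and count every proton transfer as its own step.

3

Step 1: The π electrons of the C=C bond attack a proton of HI; Markovnikov addition places the new C–H on the less-substituted alkene carbon, so the positive charge ends up on the more-substituted carbon — a secondary carbocation. The H–I bond breaks heterolytically, releasing I⁻.
Step 2: A 1,2-hydride shift from the adjacent sec-butyl carbon moves the positive charge from the secondary centre to an adjacent carbon, generating a more stable tertiary carbocation.
Step 3: Nucleophilic attack by I⁻ on the carbocation completes the addition, giving R–I.
Total: 3 elementary steps.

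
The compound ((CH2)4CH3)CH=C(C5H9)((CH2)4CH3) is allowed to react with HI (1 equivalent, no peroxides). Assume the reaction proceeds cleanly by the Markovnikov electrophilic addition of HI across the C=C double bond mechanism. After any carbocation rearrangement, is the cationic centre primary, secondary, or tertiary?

Step 1: The π electrons of the C=C bond attack a proton of HI; Markovnikov addition places the new C–H on the less-substituted alkene carbon, so the positive charge ends up on the more-substituted carbon — a tertiary carbocation. The H–I bond breaks heterolytically, releasing I⁻.
No single 1,2-shift to an adjacent carbon would give a more-substituted cation, so no rearrangement occurs.

tertiary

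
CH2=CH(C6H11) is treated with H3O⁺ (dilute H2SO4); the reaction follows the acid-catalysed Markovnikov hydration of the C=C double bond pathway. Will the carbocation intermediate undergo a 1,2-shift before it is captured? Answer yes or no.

yes

The first-formed carbocation is secondary.
The adjacent cyclohexyl carbon already bears 2 other carbon substituents and has a hydrogen to migrate; after a 1,2-hydride shift from that carbon the positive charge sits on a tertiary centre.
Tertiary is more stable than secondary, so the shift occurs.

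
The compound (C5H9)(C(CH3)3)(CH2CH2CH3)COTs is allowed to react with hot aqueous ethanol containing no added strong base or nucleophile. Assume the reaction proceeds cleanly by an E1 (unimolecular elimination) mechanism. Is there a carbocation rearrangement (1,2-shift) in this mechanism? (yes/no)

The first-formed carbocation is tertiary.
No single 1,2-shift to an adjacent carbon would produce a more-substituted cation than the one already present, so no rearrangement occurs.

no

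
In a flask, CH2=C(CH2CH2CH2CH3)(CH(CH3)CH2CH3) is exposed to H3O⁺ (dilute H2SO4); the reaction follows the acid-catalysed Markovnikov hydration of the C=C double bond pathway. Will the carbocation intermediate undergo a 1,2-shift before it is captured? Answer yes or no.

The first-formed carbocation is tertiary.
No single 1,2-shift to an adjacent carbon would produce a more-substituted cation than the one already present, so no rearrangement occurs.

no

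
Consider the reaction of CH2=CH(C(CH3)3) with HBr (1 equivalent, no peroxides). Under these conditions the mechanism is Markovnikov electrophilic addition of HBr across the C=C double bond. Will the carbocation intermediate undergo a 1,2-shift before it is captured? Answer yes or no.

yes

The first-formed carbocation is secondary.
The adjacent tert-butyl carbon has no hydrogen but bears methyl groups; migration of one methyl with its bonding pair (a 1,2-methyl shift) places the charge on a tertiary centre.
Tertiary is more stable than secondary, so the shift occurs.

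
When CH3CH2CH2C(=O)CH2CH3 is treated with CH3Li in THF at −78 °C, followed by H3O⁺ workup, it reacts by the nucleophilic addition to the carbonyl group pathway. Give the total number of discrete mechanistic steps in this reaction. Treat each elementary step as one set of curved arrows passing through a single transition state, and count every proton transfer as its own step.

2

Step 1: A lone pair / filled orbital on the carbanion-like carbon of CH3Li attacks the electrophilic carbonyl carbon; the π(C=O) electrons shift onto oxygen, producing a tetrahedral alkoxide intermediate.
Step 2: The alkoxide picks up a proton during H3O⁺ workup to yield an alcohol.
Total: 2 elementary steps.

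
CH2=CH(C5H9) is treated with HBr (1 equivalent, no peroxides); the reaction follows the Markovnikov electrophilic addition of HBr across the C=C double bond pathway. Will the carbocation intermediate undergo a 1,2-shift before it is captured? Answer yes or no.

The first-formed carbocation is secondary.
The adjacent cyclopentyl carbon already bears 2 other carbon substituents and has a hydrogen to migrate; after a 1,2-hydride shift from that carbon the positive charge sits on a tertiary centre.
Tertiary is more stable than secondary, so the shift occurs.

yes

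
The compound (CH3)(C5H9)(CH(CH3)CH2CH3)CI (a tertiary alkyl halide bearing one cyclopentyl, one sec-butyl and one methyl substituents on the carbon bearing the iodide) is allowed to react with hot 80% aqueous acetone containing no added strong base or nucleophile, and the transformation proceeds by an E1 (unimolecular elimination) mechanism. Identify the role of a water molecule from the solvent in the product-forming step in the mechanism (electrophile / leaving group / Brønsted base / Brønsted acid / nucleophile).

Brønsted base

Step 2: A weak base (a water molecule from the solvent) removes a proton from a carbon adjacent to the cationic centre; the electrons of that C–H bond become the new π(C=C) bond, giving the alkene.
A water molecule from the solvent in the product-forming step accepts a proton in a proton-transfer step — a Brønsted base.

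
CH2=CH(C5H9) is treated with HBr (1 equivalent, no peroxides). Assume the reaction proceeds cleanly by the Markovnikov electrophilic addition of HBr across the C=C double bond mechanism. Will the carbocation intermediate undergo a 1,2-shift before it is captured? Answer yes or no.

yes

The first-formed carbocation is secondary.
The adjacent cyclopentyl carbon already bears 2 other carbon substituents and has a hydrogen to migrate; after a 1,2-hydride shift from that carbon the positive charge sits on a tertiary centre.
Tertiary is more stable than secondary, so the shift occurs.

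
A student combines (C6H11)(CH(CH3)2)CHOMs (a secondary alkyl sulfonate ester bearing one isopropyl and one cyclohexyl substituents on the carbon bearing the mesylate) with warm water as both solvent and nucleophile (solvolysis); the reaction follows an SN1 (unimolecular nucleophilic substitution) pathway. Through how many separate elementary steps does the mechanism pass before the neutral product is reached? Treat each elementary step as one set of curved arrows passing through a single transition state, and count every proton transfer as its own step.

4

Step 1: Rate-determining heterolysis of the C–O bond gives MsO⁻ and a secondary carbocation.
Step 2: Carbocation rearrangement: a 1,2-hydride shift from the adjacent isopropyl carbon converts the initially-formed secondary cation into the more stable tertiary cation.
Step 3: H2O donates an oxygen lone pair into the empty p orbital of the cation, giving a protonated alcohol (an oxonium ion).
Step 4: Deprotonation of the oxonium oxygen by solvent water yields the neutral alcohol.
Total: 4 elementary steps.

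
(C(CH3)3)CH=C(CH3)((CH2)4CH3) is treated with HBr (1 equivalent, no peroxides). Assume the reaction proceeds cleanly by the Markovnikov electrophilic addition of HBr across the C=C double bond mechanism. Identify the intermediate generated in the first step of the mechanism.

Step 1: Electrophilic addition begins with the π(C=C) electrons forming a bond to the proton of HBr. Following Markovnikov's rule, the resulting cation is tertiary. The H–Br bond breaks heterolytically, releasing Br⁻.
After step 1 the species present is a tertiary carbocation.

tertiary carbocation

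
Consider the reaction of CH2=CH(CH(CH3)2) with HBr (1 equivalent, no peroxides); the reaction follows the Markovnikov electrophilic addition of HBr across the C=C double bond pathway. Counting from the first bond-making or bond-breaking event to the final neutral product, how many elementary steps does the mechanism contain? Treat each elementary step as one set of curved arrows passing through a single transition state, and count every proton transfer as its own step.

Step 1: Protonation of the alkene by HBr: the π bond acts as the nucleophile and picks up H⁺, giving the more stable (Markovnikov) secondary carbocation. The H–Br bond breaks heterolytically, releasing Br⁻.
Step 2: Carbocation rearrangement: a 1,2-hydride shift from the adjacent isopropyl carbon converts the initially-formed secondary cation into the more stable tertiary cation.
Step 3: Br⁻ captures the cation: a lone pair on Br⁻ fills the empty p orbital, producing the alkyl halide product.
Total: 3 elementary steps.

3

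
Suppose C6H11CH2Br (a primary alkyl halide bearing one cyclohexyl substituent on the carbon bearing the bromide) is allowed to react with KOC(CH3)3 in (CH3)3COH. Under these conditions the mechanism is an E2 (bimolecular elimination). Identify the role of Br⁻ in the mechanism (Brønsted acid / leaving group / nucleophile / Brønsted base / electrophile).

Step 1: Concerted anti-periplanar elimination: (CH3)3CO⁻ abstracts a β-H while Br⁻ leaves, and the C–H electrons become the new C=C π bond — all in a single transition state.
Br⁻ departs with both electrons of the breaking σ-bond — that is the definition of a leaving group.

leaving group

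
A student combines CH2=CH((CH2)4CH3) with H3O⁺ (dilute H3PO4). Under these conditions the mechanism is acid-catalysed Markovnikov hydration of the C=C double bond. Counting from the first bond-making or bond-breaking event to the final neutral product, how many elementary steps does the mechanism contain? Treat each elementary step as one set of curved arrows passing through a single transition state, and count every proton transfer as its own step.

3

Step 1: The π electrons of the C=C bond attack a proton of H3O⁺; Markovnikov addition places the new C–H on the less-substituted alkene carbon, so the positive charge ends up on the more-substituted carbon — a secondary carbocation. H2O is released.
(No 1,2-shift: no single shift to an adjacent carbon would give a more stable cation.)
Step 2: Nucleophilic capture of the cation by H2O produces the protonated alcohol (an oxonium ion).
Step 3: Deprotonation of the oxonium ion by a water molecule delivers the neutral alcohol and regenerates the acid catalyst.
Total: 3 elementary steps.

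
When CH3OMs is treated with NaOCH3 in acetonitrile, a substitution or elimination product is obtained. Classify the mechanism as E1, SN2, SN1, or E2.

Conditions: a methyl substrate with a strong nucleophile in the polar aprotic solvent acetonitrile.
These conditions are the textbook signature of the SN2 pathway.
An unhindered substrate with a strong nucleophile in a polar aprotic solvent favours one-step backside displacement.

SN2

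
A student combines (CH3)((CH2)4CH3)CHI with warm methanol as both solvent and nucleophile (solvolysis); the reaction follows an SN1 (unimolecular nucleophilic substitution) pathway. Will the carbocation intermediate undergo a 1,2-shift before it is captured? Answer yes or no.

The first-formed carbocation is secondary.
No single 1,2-shift to an adjacent carbon would produce a more-substituted cation than the one already present, so no rearrangement occurs.

no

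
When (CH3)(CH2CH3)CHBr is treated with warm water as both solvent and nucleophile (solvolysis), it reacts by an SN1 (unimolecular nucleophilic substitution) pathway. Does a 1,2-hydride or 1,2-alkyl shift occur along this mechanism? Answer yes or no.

The first-formed carbocation is secondary.
No single 1,2-shift to an adjacent carbon would produce a more-substituted cation than the one already present, so no rearrangement occurs.

no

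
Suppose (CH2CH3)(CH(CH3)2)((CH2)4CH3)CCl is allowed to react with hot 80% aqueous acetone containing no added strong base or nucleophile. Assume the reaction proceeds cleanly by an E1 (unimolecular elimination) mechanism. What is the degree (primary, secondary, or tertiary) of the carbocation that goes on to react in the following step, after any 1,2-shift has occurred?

Step 1: Rate-determining heterolysis of the C–Cl bond gives Cl⁻ and a tertiary carbocation.
No single 1,2-shift to an adjacent carbon would give a more-substituted cation, so no rearrangement occurs.

tertiary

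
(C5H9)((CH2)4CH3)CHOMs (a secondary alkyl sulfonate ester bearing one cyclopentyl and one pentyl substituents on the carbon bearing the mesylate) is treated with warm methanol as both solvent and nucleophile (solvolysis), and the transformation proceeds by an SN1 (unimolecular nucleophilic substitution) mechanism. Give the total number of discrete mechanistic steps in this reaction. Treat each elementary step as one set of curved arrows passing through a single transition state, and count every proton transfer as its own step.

4

Step 1: The C–O bond breaks with both electrons going to the mesylate; MsO⁻ leaves and a secondary carbocation remains.
Step 2: A 1,2-hydride shift from the adjacent cyclopentyl carbon moves the positive charge from the secondary centre to an adjacent carbon, generating a more stable tertiary carbocation.
Step 3: CH3OH donates an oxygen lone pair into the empty p orbital of the cation, giving a protonated ether (an oxonium ion).
Step 4: Proton transfer from the O–H of the oxonium ion to a solvent molecule delivers the neutral ether.
Total: 4 elementary steps.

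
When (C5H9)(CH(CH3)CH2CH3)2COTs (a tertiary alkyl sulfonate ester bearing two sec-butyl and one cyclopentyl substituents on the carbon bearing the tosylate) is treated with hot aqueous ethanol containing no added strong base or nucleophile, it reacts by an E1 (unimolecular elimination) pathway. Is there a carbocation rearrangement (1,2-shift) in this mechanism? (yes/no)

no

The first-formed carbocation is tertiary.
No single 1,2-shift to an adjacent carbon would produce a more-substituted cation than the one already present, so no rearrangement occurs.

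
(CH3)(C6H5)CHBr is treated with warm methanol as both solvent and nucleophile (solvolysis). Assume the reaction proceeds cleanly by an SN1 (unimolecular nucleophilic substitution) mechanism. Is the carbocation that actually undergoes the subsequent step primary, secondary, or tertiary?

secondary

Step 1: Ionisation: the C–Br σ-bond cleaves heterolytically; both bonding electrons depart with Br⁻, leaving a secondary carbocation at the α-carbon.
No single 1,2-shift to an adjacent carbon would give a more-substituted cation, so no rearrangement occurs.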